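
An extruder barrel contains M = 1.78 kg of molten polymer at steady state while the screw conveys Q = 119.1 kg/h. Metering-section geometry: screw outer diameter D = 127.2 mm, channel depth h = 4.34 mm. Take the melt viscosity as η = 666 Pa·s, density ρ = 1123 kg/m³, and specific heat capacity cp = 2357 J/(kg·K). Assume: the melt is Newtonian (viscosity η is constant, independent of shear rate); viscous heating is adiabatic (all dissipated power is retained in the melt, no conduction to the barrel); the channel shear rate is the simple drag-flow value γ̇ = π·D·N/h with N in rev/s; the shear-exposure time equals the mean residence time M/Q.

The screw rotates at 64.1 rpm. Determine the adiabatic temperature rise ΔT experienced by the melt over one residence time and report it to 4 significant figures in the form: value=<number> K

value=131.0 K

Q_s = Q / 3600 = 119.1 / 3600 = 0.0330833 kg/s
t_res = M / Q_s = 1.78 ÷ 0.0330833 = 53.8035 s
D = 127.2 mm = 0.1272 m;  h = 4.34 mm = 0.00434 m;  N = 64.1 rpm / 60 = 1.06833 rev/s
Shear rate: γ̇ = πDN/h = π·0.1272·1.06833/0.00434 = 98.368 s⁻¹
ΔT = η·γ̇²·t_res / (ρ·cp) = 666 · (98.368)² · 53.8035 / (1123 · 2357) = 130.995 K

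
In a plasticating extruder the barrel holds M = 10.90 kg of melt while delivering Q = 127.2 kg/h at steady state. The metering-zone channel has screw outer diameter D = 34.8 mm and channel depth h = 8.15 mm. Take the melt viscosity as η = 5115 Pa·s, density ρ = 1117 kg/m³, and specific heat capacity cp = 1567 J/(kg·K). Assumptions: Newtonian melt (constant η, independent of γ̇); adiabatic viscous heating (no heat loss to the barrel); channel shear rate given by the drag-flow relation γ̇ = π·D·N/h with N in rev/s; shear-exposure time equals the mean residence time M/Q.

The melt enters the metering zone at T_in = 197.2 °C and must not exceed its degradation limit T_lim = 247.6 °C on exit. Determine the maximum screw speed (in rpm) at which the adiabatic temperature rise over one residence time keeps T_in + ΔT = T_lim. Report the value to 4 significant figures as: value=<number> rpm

Q_s = Q / 3600 = 127.2 / 3600 = 0.0353333 kg/s
t_res = M / Q_s = 10.90 / 0.0353333 = 308.491 s
D = 34.8 mm = 0.0348 m;  h = 8.15 mm = 0.00815 m
ΔT_a = T_lim − T_in = 247.6 − 197.2 = 50.4 K
γ̇_max² = ΔT_a·ρ·cp / (η·t_res) = [50.4 × 1117 × 1567] / [5115 × 308.491] = 55.9069 s⁻²
γ̇_max = √55.9069 = 7.47709 s⁻¹
N_max = γ̇_max·h / (π·D) = 7.47709 · 0.00815 / (π · 0.0348) = 0.557392 rev/s = 33.4435 rpm

value=33.44 rpm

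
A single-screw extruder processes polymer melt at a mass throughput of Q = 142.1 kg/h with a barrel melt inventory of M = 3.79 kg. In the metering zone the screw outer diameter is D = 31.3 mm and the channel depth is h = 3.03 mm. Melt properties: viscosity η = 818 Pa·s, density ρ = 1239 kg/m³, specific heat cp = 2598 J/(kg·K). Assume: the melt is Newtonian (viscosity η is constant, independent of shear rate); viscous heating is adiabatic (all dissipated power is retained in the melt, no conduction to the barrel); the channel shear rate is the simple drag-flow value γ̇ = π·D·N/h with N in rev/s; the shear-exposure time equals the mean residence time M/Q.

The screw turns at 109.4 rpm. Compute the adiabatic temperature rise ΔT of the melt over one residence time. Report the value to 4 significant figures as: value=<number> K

Convert throughput: Q = 142.1 kg/h = 142.1/3600 = 0.0394722 kg/s
t_res = M / Q_s = 3.79 / 0.0394722 = 96.0169 s
D = 31.3 mm = 0.0313 m;  h = 3.03 mm = 0.00303 m;  N = 109.4 rpm / 60 = 1.82333 rev/s
γ̇ = π D N / h = (π)(0.0313)(1.82333) / 0.00303 = 59.1722 s⁻¹
Adiabatic rise: ΔT = η γ̇² t_res / (ρ cp) = 818·(59.1722)²·96.0169 / (1239·2598) = 85.433 K

value=85.43 K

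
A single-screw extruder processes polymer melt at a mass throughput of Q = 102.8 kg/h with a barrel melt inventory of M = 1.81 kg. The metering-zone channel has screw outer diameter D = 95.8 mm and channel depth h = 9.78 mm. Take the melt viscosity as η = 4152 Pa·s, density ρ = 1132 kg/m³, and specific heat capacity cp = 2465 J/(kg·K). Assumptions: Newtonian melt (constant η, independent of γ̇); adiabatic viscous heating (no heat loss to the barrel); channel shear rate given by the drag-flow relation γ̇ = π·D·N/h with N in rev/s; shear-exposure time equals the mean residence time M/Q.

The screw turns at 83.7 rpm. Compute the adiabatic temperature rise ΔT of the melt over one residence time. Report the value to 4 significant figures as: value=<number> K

value=173.8 K

Convert throughput: Q = 102.8 kg/h = 102.8/3600 = 0.0285556 kg/s
Mean residence time: t_res = M/Q_s = 1.81 kg / 0.0285556 kg/s = 63.3852 s
D = 95.8 mm = 0.0958 m;  h = 9.78 mm = 0.00978 m;  N = 83.7 rpm / 60 = 1.395 rev/s
γ̇ = π D N / h = (π)(0.0958)(1.395) / 0.00978 = 42.929 s⁻¹
ΔT = η·γ̇²·t_res / (ρ·cp) = 4152 · (42.929)² · 63.3852 / (1132 · 2465) = 173.813 K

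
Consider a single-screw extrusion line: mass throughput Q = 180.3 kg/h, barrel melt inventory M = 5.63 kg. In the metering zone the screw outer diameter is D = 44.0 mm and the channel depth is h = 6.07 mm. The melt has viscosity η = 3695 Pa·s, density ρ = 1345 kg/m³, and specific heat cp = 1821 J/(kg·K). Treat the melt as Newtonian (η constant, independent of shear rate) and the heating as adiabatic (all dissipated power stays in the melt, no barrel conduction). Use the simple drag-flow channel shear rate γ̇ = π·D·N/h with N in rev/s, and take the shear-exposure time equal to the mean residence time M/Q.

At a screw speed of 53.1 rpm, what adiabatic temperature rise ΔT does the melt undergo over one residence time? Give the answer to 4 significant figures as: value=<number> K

value=68.88 K

Throughput in SI: Q_s = 180.3 kg/h ÷ 3600 s/h = 0.0500833 kg/s
t_res = M / Q_s = 5.63 ÷ 0.0500833 = 112.413 s
D = 44.0 mm = 0.044 m;  h = 6.07 mm = 0.00607 m;  N = 53.1 rpm / 60 = 0.885 rev/s
Shear rate: γ̇ = πDN/h = π·0.044·0.885/0.00607 = 20.1538 s⁻¹
ΔT = η·γ̇²·t_res / (ρ·cp) = 3695 · (20.1538)² · 112.413 / (1345 · 1821) = 68.8829 K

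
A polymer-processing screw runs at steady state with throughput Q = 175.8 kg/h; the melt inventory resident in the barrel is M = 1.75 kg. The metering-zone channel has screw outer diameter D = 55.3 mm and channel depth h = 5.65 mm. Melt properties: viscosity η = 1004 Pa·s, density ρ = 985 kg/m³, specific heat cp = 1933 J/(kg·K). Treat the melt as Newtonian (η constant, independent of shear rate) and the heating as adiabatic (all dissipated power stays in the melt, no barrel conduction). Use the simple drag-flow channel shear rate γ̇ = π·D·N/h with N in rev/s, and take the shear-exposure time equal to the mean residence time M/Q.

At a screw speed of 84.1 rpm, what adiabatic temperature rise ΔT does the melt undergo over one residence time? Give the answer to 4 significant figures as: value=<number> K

value=35.10 K

Q_s = Q / 3600 = 175.8 / 3600 = 0.0488333 kg/s
t_res = M / Q_s = 1.75 ÷ 0.0488333 = 35.8362 s
Geometry in metres: D = 55.3 mm → 0.0553 m, h = 5.65 mm → 0.00565 m; screw speed N = 84.1 rpm = 1.40167 rev/s
γ̇ = π·D·N / h = π · 0.0553 · 1.40167 / 0.00565 = 43.0994 s⁻¹
Adiabatic rise: ΔT = η γ̇² t_res / (ρ cp) = 1004·(43.0994)²·35.8362 / (985·1933) = 35.1018 K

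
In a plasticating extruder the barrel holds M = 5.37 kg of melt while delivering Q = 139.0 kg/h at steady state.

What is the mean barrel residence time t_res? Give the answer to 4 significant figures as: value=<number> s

value=139.1 s

Q_s = Q / 3600 = 139.0 / 3600 = 0.0386111 kg/s
t_res = M / Q_s = 5.37 ÷ 0.0386111 = 139.079 s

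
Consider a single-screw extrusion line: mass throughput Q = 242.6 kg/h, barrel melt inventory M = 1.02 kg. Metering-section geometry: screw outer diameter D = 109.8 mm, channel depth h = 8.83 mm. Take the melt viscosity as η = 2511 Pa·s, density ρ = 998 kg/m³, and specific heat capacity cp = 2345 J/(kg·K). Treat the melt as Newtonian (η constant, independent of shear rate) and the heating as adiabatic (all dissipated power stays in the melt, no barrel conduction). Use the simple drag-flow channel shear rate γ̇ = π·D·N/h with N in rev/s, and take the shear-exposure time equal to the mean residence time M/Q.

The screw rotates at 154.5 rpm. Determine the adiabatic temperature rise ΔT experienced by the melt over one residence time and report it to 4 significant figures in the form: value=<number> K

Q_s = Q / 3600 = 242.6 / 3600 = 0.0673889 kg/s
t_res = M / Q_s = 1.02 / 0.0673889 = 15.136 s
Convert to SI: D = 0.1098 m, h = 0.00883 m, N = 154.5/60 = 2.575 rev/s
Shear rate: γ̇ = πDN/h = π·0.1098·2.575/0.00883 = 100.593 s⁻¹
ΔT = η·γ̇²·t_res / (ρ·cp) = 2511 · (100.593)² · 15.136 / (998 · 2345) = 164.332 K

value=164.3 K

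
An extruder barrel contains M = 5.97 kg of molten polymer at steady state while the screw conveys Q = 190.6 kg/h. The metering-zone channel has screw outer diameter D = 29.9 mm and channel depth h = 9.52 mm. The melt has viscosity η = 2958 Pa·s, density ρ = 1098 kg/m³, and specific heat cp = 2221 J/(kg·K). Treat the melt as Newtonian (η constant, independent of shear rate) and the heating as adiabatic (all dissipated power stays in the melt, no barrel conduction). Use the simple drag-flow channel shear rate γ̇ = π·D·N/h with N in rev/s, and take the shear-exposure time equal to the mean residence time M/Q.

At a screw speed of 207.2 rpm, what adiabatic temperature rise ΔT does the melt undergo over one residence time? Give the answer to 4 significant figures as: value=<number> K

Throughput in SI: Q_s = 190.6 kg/h ÷ 3600 s/h = 0.0529444 kg/s
t_res = M / Q_s = 5.97 / 0.0529444 = 112.76 s
Geometry in metres: D = 29.9 mm → 0.0299 m, h = 9.52 mm → 0.00952 m; screw speed N = 207.2 rpm = 3.45333 rev/s
Shear rate: γ̇ = πDN/h = π·0.0299·3.45333/0.00952 = 34.074 s⁻¹
ΔT = η·γ̇²·t_res/(ρ·cp) = [2958 × 34.074² × 112.76] / [1098 × 2221] = 158.799 K

value=158.8 K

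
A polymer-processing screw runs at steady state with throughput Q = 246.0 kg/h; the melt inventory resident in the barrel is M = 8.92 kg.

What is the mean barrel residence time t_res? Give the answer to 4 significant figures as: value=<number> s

value=130.5 s

Q_s = Q / 3600 = 246.0 / 3600 = 0.0683333 kg/s
Mean residence time: t_res = M/Q_s = 8.92 kg / 0.0683333 kg/s = 130.537 s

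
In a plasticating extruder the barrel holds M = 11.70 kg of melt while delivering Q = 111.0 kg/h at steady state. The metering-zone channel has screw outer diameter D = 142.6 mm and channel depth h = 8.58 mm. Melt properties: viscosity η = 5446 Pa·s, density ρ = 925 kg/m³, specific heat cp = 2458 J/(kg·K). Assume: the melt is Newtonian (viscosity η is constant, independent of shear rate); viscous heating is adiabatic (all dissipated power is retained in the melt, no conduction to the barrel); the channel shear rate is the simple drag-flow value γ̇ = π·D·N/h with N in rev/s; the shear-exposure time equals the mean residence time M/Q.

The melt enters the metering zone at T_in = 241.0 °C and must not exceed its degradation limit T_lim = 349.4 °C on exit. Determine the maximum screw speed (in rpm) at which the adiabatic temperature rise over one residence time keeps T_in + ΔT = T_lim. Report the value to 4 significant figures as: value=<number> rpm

value=12.55 rpm

Q_s = Q / 3600 = 111.0 / 3600 = 0.0308333 kg/s
Mean residence time: t_res = M/Q_s = 11.70 kg / 0.0308333 kg/s = 379.459 s
D = 142.6 mm = 0.1426 m;  h = 8.58 mm = 0.00858 m
Allowable rise: ΔT_a = T_lim − T_in = 349.4 − 241.0 = 108.4 K
γ̇_max² = ΔT_a·ρ·cp / (η·t_res) = [108.4 × 925 × 2458] / [5446 × 379.459] = 119.264 s⁻²
γ̇_max = √119.264 = 10.9208 s⁻¹
Solve γ̇ = πDN/h for N: N_max = γ̇_max·h/(π·D) = 10.9208 × 0.00858 / (π × 0.1426) = 0.209157 rev/s = 12.5494 rpm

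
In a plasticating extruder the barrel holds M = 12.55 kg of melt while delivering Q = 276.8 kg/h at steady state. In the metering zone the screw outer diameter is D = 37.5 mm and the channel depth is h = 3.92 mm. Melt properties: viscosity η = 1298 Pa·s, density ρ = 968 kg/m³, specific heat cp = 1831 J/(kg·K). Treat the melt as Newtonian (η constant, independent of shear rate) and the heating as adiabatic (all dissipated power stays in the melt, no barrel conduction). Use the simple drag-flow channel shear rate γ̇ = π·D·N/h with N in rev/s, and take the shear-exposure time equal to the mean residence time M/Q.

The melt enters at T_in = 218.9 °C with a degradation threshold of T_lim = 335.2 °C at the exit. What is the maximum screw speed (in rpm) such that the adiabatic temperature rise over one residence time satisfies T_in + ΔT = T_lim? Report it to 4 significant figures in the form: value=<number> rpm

Throughput in SI: Q_s = 276.8 kg/h ÷ 3600 s/h = 0.0768889 kg/s
t_res = M / Q_s = 12.55 ÷ 0.0768889 = 163.223 s
D = 37.5 mm = 0.0375 m;  h = 3.92 mm = 0.00392 m
ΔT_a = T_lim − T_in = 335.2 °C − 218.9 °C = 116.3 K
γ̇_max² = ΔT_a·ρ·cp/(η·t_res) = 116.3·968·1831/(1298·163.223) = 972.946 s⁻²
γ̇_max = √972.946 = 31.1921 s⁻¹
N_max = γ̇_max h / (πD) = 31.1921·0.00392/(π·0.0375) = 1.03788 rev/s → ×60 = 62.2731 rpm

value=62.27 rpm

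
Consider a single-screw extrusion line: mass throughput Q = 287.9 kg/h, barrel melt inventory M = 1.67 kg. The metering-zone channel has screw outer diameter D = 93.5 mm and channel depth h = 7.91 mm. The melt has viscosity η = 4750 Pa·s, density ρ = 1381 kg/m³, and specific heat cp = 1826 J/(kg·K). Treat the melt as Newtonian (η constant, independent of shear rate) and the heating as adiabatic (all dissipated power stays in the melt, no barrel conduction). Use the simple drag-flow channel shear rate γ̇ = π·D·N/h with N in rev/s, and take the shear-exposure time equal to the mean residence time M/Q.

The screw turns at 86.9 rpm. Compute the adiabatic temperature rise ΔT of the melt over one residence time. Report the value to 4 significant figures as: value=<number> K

Convert throughput: Q = 287.9 kg/h = 287.9/3600 = 0.0799722 kg/s
t_res = M / Q_s = 1.67 / 0.0799722 = 20.8823 s
Geometry in metres: D = 93.5 mm → 0.0935 m, h = 7.91 mm → 0.00791 m; screw speed N = 86.9 rpm = 1.44833 rev/s
Shear rate: γ̇ = πDN/h = π·0.0935·1.44833/0.00791 = 53.7841 s⁻¹
Adiabatic rise: ΔT = η γ̇² t_res / (ρ cp) = 4750·(53.7841)²·20.8823 / (1381·1826) = 113.785 K

value=113.8 K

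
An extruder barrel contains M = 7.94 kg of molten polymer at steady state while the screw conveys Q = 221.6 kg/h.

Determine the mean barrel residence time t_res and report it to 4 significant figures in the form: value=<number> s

value=129.0 s

Throughput in SI: Q_s = 221.6 kg/h ÷ 3600 s/h = 0.0615556 kg/s
Mean residence time: t_res = M/Q_s = 7.94 kg / 0.0615556 kg/s = 128.989 s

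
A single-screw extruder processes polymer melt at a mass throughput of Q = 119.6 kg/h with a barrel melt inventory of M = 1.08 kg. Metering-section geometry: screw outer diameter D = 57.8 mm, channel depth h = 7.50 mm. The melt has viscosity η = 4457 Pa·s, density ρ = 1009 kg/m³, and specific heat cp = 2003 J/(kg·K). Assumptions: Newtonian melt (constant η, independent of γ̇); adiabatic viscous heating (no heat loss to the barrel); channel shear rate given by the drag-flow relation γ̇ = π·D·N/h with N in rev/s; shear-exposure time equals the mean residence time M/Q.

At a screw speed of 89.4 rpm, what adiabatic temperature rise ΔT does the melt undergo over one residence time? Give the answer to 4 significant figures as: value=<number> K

Q_s = Q / 3600 = 119.6 / 3600 = 0.0332222 kg/s
Mean residence time: t_res = M/Q_s = 1.08 kg / 0.0332222 kg/s = 32.5084 s
D = 57.8 mm = 0.0578 m;  h = 7.50 mm = 0.0075 m;  N = 89.4 rpm / 60 = 1.49 rev/s
Shear rate: γ̇ = πDN/h = π·0.0578·1.49/0.0075 = 36.0747 s⁻¹
Adiabatic rise: ΔT = η γ̇² t_res / (ρ cp) = 4457·(36.0747)²·32.5084 / (1009·2003) = 93.2977 K

value=93.30 K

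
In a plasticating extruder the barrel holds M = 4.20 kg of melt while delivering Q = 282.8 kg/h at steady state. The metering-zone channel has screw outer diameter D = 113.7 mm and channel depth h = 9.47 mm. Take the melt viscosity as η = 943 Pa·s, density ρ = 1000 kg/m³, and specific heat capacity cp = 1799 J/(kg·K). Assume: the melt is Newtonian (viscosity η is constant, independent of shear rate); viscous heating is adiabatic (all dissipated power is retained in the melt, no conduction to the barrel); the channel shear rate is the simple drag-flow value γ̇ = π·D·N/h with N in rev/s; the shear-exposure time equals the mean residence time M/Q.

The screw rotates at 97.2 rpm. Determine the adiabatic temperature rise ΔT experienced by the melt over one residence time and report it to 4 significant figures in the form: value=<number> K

value=104.6 K

Convert throughput: Q = 282.8 kg/h = 282.8/3600 = 0.0785556 kg/s
t_res = M / Q_s = 4.20 / 0.0785556 = 53.4653 s
Geometry in metres: D = 113.7 mm → 0.1137 m, h = 9.47 mm → 0.00947 m; screw speed N = 97.2 rpm = 1.62 rev/s
Shear rate: γ̇ = πDN/h = π·0.1137·1.62/0.00947 = 61.1048 s⁻¹
Adiabatic rise: ΔT = η γ̇² t_res / (ρ cp) = 943·(61.1048)²·53.4653 / (1000·1799) = 104.641 K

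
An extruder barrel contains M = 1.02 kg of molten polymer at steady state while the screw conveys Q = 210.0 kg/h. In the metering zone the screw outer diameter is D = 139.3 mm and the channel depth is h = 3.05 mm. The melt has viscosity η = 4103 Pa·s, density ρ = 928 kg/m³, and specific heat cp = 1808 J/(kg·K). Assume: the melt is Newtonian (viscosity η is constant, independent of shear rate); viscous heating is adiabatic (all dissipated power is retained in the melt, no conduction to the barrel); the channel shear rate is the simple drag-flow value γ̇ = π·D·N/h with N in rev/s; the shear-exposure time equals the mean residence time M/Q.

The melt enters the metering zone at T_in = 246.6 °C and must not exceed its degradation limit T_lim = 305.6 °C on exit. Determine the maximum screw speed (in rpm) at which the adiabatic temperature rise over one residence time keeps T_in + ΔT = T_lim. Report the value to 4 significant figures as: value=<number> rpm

value=15.53 rpm

Throughput in SI: Q_s = 210.0 kg/h ÷ 3600 s/h = 0.0583333 kg/s
Mean residence time: t_res = M/Q_s = 1.02 kg / 0.0583333 kg/s = 17.4857 s
Convert to metres: D = 0.1393 m, h = 0.00305 m
ΔT_a = T_lim − T_in = 305.6 − 246.6 = 59 K
γ̇_max² = ΔT_a·ρ·cp / (η·t_res) = [59 × 928 × 1808] / [4103 × 17.4857] = 1379.79 s⁻²
Take the square root: γ̇_max = √(1379.79) = 37.1455 s⁻¹
N_max = γ̇_max h / (πD) = 37.1455·0.00305/(π·0.1393) = 0.258884 rev/s → ×60 = 15.5331 rpm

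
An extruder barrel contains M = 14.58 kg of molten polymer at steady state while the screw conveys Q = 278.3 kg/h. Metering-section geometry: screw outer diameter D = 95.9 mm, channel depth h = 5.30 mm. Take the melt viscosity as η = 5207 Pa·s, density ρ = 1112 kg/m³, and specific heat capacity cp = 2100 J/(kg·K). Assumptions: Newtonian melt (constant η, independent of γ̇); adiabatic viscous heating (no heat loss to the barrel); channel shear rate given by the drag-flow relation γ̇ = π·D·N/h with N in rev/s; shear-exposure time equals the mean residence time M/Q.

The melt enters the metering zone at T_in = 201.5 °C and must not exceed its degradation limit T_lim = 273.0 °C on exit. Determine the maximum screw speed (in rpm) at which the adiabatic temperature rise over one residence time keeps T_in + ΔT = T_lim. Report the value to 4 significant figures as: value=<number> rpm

value=13.76 rpm

Throughput in SI: Q_s = 278.3 kg/h ÷ 3600 s/h = 0.0773056 kg/s
Mean residence time: t_res = M/Q_s = 14.58 kg / 0.0773056 kg/s = 188.602 s
Geometry in SI: D = 95.9 mm → 0.0959 m, h = 5.30 mm → 0.0053 m
Allowable rise: ΔT_a = T_lim − T_in = 273.0 − 201.5 = 71.5 K
γ̇_max² = ΔT_a·ρ·cp / (η·t_res) = [71.5 × 1112 × 2100] / [5207 × 188.602] = 170.018 s⁻²
γ̇_max = √170.018 = 13.0391 s⁻¹
Solve γ̇ = πDN/h for N: N_max = γ̇_max·h/(π·D) = 13.0391 × 0.0053 / (π × 0.0959) = 0.22938 rev/s = 13.7628 rpm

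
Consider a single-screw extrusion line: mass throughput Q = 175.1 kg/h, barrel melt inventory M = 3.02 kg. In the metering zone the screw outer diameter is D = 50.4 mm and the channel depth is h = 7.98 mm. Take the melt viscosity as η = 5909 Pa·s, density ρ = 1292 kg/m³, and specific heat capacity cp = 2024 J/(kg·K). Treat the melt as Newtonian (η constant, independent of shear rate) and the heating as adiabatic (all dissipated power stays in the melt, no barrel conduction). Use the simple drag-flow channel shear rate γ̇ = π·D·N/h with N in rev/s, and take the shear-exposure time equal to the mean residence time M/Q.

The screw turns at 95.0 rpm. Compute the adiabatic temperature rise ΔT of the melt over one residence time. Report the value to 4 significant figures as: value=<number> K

Convert throughput: Q = 175.1 kg/h = 175.1/3600 = 0.0486389 kg/s
t_res = M / Q_s = 3.02 ÷ 0.0486389 = 62.0902 s
D = 50.4 mm = 0.0504 m;  h = 7.98 mm = 0.00798 m;  N = 95.0 rpm / 60 = 1.58333 rev/s
γ̇ = π D N / h = (π)(0.0504)(1.58333) / 0.00798 = 31.4159 s⁻¹
Adiabatic rise: ΔT = η γ̇² t_res / (ρ cp) = 5909·(31.4159)²·62.0902 / (1292·2024) = 138.473 K

value=138.5 K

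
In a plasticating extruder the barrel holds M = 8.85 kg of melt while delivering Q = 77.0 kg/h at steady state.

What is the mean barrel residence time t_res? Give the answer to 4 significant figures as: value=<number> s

value=413.8 s

Q_s = Q / 3600 = 77.0 / 3600 = 0.0213889 kg/s
t_res = M / Q_s = 8.85 / 0.0213889 = 413.766 s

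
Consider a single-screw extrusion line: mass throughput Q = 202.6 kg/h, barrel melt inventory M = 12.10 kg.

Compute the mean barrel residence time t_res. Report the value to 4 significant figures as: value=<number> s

value=215.0 s

Q_s = Q / 3600 = 202.6 / 3600 = 0.0562778 kg/s
t_res = M / Q_s = 12.10 ÷ 0.0562778 = 215.005 s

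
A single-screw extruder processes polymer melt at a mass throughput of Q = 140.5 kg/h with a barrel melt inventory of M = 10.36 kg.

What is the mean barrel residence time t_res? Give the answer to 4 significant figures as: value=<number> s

value=265.5 s

Convert throughput: Q = 140.5 kg/h = 140.5/3600 = 0.0390278 kg/s
Mean residence time: t_res = M/Q_s = 10.36 kg / 0.0390278 kg/s = 265.452 s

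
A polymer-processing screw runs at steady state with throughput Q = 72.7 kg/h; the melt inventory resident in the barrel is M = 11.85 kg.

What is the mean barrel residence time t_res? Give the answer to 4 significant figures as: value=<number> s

Throughput in SI: Q_s = 72.7 kg/h ÷ 3600 s/h = 0.0201944 kg/s
t_res = M / Q_s = 11.85 / 0.0201944 = 586.795 s

value=586.8 s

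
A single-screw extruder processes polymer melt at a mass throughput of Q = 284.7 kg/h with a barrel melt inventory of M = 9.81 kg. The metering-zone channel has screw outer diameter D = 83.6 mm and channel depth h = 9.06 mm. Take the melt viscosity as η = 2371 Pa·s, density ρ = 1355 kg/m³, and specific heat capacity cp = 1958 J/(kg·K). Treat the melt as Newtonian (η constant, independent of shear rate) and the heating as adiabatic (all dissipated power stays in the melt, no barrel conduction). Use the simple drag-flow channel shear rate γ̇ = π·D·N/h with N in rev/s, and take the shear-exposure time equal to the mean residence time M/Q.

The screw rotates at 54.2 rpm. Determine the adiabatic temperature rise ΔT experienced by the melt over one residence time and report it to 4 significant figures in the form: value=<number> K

value=76.02 K

Q_s = Q / 3600 = 284.7 / 3600 = 0.0790833 kg/s
Mean residence time: t_res = M/Q_s = 9.81 kg / 0.0790833 kg/s = 124.046 s
Convert to SI: D = 0.0836 m, h = 0.00906 m, N = 54.2/60 = 0.903333 rev/s
Shear rate: γ̇ = πDN/h = π·0.0836·0.903333/0.00906 = 26.1864 s⁻¹
Adiabatic rise: ΔT = η γ̇² t_res / (ρ cp) = 2371·(26.1864)²·124.046 / (1355·1958) = 76.0179 K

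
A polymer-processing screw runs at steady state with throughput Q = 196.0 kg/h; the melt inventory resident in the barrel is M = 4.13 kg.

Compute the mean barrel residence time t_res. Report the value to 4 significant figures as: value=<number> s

Throughput in SI: Q_s = 196.0 kg/h ÷ 3600 s/h = 0.0544444 kg/s
Mean residence time: t_res = M/Q_s = 4.13 kg / 0.0544444 kg/s = 75.8571 s

value=75.86 s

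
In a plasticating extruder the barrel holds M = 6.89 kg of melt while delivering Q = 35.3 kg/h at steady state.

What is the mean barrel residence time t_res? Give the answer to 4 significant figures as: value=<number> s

Convert throughput: Q = 35.3 kg/h = 35.3/3600 = 0.00980556 kg/s
t_res = M / Q_s = 6.89 ÷ 0.00980556 = 702.663 s

value=702.7 s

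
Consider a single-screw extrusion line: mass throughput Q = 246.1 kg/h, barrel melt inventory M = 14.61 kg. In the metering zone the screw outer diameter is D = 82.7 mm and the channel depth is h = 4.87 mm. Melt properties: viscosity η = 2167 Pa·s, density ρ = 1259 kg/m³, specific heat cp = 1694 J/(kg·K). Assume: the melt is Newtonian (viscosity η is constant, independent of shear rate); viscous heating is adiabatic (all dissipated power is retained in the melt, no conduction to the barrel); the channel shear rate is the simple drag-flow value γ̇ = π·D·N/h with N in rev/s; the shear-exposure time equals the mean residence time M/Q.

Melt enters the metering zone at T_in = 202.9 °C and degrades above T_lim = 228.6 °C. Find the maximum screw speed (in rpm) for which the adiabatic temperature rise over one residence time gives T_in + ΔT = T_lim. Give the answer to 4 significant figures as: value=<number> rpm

value=12.24 rpm

Throughput in SI: Q_s = 246.1 kg/h ÷ 3600 s/h = 0.0683611 kg/s
Mean residence time: t_res = M/Q_s = 14.61 kg / 0.0683611 kg/s = 213.718 s
D = 82.7 mm = 0.0827 m;  h = 4.87 mm = 0.00487 m
Allowable rise: ΔT_a = T_lim − T_in = 228.6 − 202.9 = 25.7 K
γ̇_max² = ΔT_a·ρ·cp/(η·t_res) = 25.7·1259·1694/(2167·213.718) = 118.351 s⁻²
γ̇_max = √118.351 = 10.8789 s⁻¹
N_max = γ̇_max h / (πD) = 10.8789·0.00487/(π·0.0827) = 0.20392 rev/s → ×60 = 12.2352 rpm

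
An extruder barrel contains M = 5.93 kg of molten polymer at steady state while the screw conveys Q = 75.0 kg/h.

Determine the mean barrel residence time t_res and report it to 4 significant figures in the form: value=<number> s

Throughput in SI: Q_s = 75.0 kg/h ÷ 3600 s/h = 0.0208333 kg/s
t_res = M / Q_s = 5.93 ÷ 0.0208333 = 284.64 s

value=284.6 s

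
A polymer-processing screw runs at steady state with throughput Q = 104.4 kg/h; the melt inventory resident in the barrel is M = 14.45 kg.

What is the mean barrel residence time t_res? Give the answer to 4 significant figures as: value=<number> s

value=498.3 s

Convert throughput: Q = 104.4 kg/h = 104.4/3600 = 0.029 kg/s
t_res = M / Q_s = 14.45 ÷ 0.029 = 498.276 s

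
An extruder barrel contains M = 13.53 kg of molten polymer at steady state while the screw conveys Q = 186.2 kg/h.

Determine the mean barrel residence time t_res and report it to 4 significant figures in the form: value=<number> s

Throughput in SI: Q_s = 186.2 kg/h ÷ 3600 s/h = 0.0517222 kg/s
t_res = M / Q_s = 13.53 / 0.0517222 = 261.59 s

value=261.6 s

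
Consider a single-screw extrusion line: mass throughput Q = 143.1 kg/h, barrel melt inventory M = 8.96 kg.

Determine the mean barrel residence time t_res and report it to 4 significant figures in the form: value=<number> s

Q_s = Q / 3600 = 143.1 / 3600 = 0.03975 kg/s
t_res = M / Q_s = 8.96 ÷ 0.03975 = 225.409 s

value=225.4 s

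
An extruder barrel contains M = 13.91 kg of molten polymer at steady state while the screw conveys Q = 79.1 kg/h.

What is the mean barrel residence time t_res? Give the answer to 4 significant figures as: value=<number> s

Q_s = Q / 3600 = 79.1 / 3600 = 0.0219722 kg/s
Mean residence time: t_res = M/Q_s = 13.91 kg / 0.0219722 kg/s = 633.072 s

value=633.1 s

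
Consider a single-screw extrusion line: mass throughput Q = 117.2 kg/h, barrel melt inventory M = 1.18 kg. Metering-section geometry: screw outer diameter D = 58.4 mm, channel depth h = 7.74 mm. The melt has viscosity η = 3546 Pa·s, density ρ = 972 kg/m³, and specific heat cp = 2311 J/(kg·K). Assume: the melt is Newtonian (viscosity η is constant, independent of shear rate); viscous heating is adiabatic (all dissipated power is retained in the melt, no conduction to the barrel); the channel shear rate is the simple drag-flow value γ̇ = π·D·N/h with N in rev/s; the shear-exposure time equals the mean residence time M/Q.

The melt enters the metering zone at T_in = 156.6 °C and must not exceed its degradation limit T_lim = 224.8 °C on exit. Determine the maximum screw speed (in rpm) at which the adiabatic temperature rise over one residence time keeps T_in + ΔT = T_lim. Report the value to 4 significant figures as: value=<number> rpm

Convert throughput: Q = 117.2 kg/h = 117.2/3600 = 0.0325556 kg/s
t_res = M / Q_s = 1.18 / 0.0325556 = 36.2457 s
Geometry in SI: D = 58.4 mm → 0.0584 m, h = 7.74 mm → 0.00774 m
Allowable rise: ΔT_a = T_lim − T_in = 224.8 − 156.6 = 68.2 K
γ̇_max² = ΔT_a·ρ·cp / (η·t_res) = [68.2 × 972 × 2311] / [3546 × 36.2457] = 1191.94 s⁻²
Take the square root: γ̇_max = √(1191.94) = 34.5245 s⁻¹
N_max = γ̇_max h / (πD) = 34.5245·0.00774/(π·0.0584) = 1.45648 rev/s → ×60 = 87.389 rpm

value=87.39 rpm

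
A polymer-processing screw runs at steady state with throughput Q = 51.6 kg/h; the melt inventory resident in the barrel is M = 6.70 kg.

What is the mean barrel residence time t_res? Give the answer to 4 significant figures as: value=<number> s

value=467.4 s

Convert throughput: Q = 51.6 kg/h = 51.6/3600 = 0.0143333 kg/s
Mean residence time: t_res = M/Q_s = 6.70 kg / 0.0143333 kg/s = 467.442 s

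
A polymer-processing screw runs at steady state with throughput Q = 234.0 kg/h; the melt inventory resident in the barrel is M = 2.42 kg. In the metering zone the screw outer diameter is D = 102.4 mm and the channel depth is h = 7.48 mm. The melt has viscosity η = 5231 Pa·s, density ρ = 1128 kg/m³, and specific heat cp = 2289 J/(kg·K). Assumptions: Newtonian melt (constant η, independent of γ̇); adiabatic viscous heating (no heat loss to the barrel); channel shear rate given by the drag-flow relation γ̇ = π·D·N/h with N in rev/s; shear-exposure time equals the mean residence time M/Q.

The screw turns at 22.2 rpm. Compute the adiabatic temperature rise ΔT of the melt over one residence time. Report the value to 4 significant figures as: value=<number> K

Q_s = Q / 3600 = 234.0 / 3600 = 0.065 kg/s
t_res = M / Q_s = 2.42 ÷ 0.065 = 37.2308 s
Convert to SI: D = 0.1024 m, h = 0.00748 m, N = 22.2/60 = 0.37 rev/s
γ̇ = π·D·N / h = π · 0.1024 · 0.37 / 0.00748 = 15.9129 s⁻¹
ΔT = η·γ̇²·t_res/(ρ·cp) = [5231 × 15.9129² × 37.2308] / [1128 × 2289] = 19.0999 K

value=19.10 K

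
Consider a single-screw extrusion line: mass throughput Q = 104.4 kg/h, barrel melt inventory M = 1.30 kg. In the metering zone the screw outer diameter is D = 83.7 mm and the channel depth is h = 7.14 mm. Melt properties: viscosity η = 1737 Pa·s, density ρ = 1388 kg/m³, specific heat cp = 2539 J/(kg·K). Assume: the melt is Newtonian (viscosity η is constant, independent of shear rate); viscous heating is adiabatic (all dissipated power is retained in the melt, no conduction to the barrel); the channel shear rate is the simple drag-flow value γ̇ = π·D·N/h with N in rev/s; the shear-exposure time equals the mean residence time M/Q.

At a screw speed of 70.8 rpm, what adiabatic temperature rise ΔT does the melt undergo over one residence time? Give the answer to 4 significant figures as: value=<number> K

Throughput in SI: Q_s = 104.4 kg/h ÷ 3600 s/h = 0.029 kg/s
t_res = M / Q_s = 1.30 / 0.029 = 44.8276 s
Convert to SI: D = 0.0837 m, h = 0.00714 m, N = 70.8/60 = 1.18 rev/s
Shear rate: γ̇ = πDN/h = π·0.0837·1.18/0.00714 = 43.4569 s⁻¹
ΔT = η·γ̇²·t_res / (ρ·cp) = 1737 · (43.4569)² · 44.8276 / (1388 · 2539) = 41.7264 K

value=41.73 K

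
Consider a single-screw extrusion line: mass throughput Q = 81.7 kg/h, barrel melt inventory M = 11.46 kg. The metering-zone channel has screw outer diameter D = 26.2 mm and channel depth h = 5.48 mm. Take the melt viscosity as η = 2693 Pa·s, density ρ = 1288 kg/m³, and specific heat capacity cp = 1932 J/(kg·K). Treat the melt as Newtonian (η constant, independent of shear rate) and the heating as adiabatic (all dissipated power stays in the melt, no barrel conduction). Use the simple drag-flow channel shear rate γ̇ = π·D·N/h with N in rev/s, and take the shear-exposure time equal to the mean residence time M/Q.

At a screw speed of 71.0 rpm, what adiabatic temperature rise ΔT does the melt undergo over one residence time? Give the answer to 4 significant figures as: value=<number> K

Convert throughput: Q = 81.7 kg/h = 81.7/3600 = 0.0226944 kg/s
t_res = M / Q_s = 11.46 / 0.0226944 = 504.969 s
Geometry in metres: D = 26.2 mm → 0.0262 m, h = 5.48 mm → 0.00548 m; screw speed N = 71.0 rpm = 1.18333 rev/s
γ̇ = π·D·N / h = π · 0.0262 · 1.18333 / 0.00548 = 17.7737 s⁻¹
ΔT = η·γ̇²·t_res/(ρ·cp) = [2693 × 17.7737² × 504.969] / [1288 × 1932] = 172.637 K

value=172.6 K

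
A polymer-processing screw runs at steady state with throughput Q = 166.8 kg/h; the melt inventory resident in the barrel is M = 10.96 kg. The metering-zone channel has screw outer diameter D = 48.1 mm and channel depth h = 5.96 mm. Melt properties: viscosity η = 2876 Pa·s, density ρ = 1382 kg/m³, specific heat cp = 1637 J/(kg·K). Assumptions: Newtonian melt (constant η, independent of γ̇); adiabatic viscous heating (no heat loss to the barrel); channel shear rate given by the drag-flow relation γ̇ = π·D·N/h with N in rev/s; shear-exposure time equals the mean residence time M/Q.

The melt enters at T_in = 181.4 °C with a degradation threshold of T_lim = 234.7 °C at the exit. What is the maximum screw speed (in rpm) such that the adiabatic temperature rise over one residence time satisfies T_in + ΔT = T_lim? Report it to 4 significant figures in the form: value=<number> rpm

value=31.51 rpm

Convert throughput: Q = 166.8 kg/h = 166.8/3600 = 0.0463333 kg/s
t_res = M / Q_s = 10.96 ÷ 0.0463333 = 236.547 s
Geometry in SI: D = 48.1 mm → 0.0481 m, h = 5.96 mm → 0.00596 m
ΔT_a = T_lim − T_in = 234.7 °C − 181.4 °C = 53.3 K
γ̇_max² = ΔT_a·ρ·cp/(η·t_res) = 53.3·1382·1637/(2876·236.547) = 177.247 s⁻²
γ̇_max = sqrt(177.247) = 13.3134 s⁻¹
Solve γ̇ = πDN/h for N: N_max = γ̇_max·h/(π·D) = 13.3134 × 0.00596 / (π × 0.0481) = 0.525098 rev/s = 31.5059 rpm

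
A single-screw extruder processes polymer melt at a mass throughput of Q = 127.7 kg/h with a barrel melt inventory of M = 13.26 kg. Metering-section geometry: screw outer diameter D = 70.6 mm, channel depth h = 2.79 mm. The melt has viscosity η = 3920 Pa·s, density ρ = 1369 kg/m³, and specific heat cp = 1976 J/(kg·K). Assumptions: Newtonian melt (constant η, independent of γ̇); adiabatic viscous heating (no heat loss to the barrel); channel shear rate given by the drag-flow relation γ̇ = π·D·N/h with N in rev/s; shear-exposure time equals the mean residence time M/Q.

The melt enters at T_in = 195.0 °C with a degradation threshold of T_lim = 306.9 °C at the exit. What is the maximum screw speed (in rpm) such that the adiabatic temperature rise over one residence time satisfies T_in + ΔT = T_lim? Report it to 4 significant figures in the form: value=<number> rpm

value=10.85 rpm

Q_s = Q / 3600 = 127.7 / 3600 = 0.0354722 kg/s
Mean residence time: t_res = M/Q_s = 13.26 kg / 0.0354722 kg/s = 373.814 s
Convert to metres: D = 0.0706 m, h = 0.00279 m
Allowable rise: ΔT_a = T_lim − T_in = 306.9 − 195.0 = 111.9 K
Invert ΔT = ηγ̇²t_res/(ρcp) for γ̇: γ̇_max² = ΔT_a ρ cp / (η t_res) = 111.9·1369·1976 / (3920·373.814) = 206.576 s⁻²
Take the square root: γ̇_max = √(206.576) = 14.3727 s⁻¹
N_max = γ̇_max·h / (π·D) = 14.3727 · 0.00279 / (π · 0.0706) = 0.180796 rev/s = 10.8478 rpm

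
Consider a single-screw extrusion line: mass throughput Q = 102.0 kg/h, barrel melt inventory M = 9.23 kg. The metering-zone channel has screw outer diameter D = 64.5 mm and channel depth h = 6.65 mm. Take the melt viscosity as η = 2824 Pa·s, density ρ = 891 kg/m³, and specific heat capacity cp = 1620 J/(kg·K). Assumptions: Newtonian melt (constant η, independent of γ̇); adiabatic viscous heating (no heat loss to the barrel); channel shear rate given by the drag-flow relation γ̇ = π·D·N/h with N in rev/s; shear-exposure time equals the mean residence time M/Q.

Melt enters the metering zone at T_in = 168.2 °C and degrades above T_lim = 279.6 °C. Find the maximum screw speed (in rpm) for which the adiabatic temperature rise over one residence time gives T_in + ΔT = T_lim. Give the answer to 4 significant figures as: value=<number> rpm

Convert throughput: Q = 102.0 kg/h = 102.0/3600 = 0.0283333 kg/s
t_res = M / Q_s = 9.23 ÷ 0.0283333 = 325.765 s
Geometry in SI: D = 64.5 mm → 0.0645 m, h = 6.65 mm → 0.00665 m
ΔT_a = T_lim − T_in = 279.6 °C − 168.2 °C = 111.4 K
Invert ΔT = ηγ̇²t_res/(ρcp) for γ̇: γ̇_max² = ΔT_a ρ cp / (η t_res) = 111.4·891·1620 / (2824·325.765) = 174.787 s⁻²
Take the square root: γ̇_max = √(174.787) = 13.2207 s⁻¹
N_max = γ̇_max·h / (π·D) = 13.2207 · 0.00665 / (π · 0.0645) = 0.433877 rev/s = 26.0326 rpm

value=26.03 rpm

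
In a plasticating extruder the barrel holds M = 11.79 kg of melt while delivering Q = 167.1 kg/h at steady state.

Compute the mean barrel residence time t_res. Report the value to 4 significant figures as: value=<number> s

Convert throughput: Q = 167.1 kg/h = 167.1/3600 = 0.0464167 kg/s
Mean residence time: t_res = M/Q_s = 11.79 kg / 0.0464167 kg/s = 254.004 s

value=254.0 s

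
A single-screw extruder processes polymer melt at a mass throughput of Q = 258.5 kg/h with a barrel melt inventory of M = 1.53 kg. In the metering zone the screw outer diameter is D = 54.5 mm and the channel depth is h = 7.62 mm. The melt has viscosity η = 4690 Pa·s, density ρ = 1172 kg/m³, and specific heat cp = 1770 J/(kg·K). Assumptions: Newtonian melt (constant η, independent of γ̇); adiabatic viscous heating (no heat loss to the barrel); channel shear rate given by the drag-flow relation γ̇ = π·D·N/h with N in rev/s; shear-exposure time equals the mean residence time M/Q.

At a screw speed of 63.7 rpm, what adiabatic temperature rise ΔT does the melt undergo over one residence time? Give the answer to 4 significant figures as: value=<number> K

Convert throughput: Q = 258.5 kg/h = 258.5/3600 = 0.0718056 kg/s
t_res = M / Q_s = 1.53 / 0.0718056 = 21.3075 s
Convert to SI: D = 0.0545 m, h = 0.00762 m, N = 63.7/60 = 1.06167 rev/s
γ̇ = π D N / h = (π)(0.0545)(1.06167) / 0.00762 = 23.855 s⁻¹
ΔT = η·γ̇²·t_res/(ρ·cp) = [4690 × 23.855² × 21.3075] / [1172 × 1770] = 27.4135 K

value=27.41 K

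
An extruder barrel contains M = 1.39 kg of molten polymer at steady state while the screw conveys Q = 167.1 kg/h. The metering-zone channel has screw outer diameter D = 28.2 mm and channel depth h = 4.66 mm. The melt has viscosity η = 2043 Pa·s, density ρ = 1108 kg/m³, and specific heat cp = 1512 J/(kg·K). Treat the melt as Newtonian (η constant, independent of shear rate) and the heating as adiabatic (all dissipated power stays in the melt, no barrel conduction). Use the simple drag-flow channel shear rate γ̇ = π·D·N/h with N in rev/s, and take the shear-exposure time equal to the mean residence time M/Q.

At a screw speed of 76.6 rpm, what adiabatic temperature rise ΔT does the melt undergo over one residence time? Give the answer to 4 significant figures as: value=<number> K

Throughput in SI: Q_s = 167.1 kg/h ÷ 3600 s/h = 0.0464167 kg/s
t_res = M / Q_s = 1.39 / 0.0464167 = 29.9461 s
Convert to SI: D = 0.0282 m, h = 0.00466 m, N = 76.6/60 = 1.27667 rev/s
γ̇ = π·D·N / h = π · 0.0282 · 1.27667 / 0.00466 = 24.2712 s⁻¹
ΔT = η·γ̇²·t_res / (ρ·cp) = 2043 · (24.2712)² · 29.9461 / (1108 · 1512) = 21.5129 K

value=21.51 K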